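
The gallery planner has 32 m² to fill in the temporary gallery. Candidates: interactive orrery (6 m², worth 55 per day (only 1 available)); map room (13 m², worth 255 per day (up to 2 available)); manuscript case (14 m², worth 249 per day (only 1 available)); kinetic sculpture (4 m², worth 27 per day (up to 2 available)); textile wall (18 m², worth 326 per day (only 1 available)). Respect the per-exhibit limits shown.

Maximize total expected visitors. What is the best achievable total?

Taking the top-ratio exhibits first gives interactive orrery + 2×map room for 565 (32 m²).
Dropping interactive orrery and map room frees 19 m²; slotting in textile wall (18 m²) lifts the total to 581 at 31 m².
Nothing else within 32 m² beats 581.

581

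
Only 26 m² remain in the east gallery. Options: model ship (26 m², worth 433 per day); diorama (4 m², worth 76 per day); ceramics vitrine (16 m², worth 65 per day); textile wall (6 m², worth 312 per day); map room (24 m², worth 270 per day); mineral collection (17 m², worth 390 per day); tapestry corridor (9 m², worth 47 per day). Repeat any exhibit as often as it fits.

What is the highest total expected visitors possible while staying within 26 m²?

4×textile wall uses 24 of the 26 m² and totals 1248.
Every other selection either busts 26 m² or fails to beat 1248.

1248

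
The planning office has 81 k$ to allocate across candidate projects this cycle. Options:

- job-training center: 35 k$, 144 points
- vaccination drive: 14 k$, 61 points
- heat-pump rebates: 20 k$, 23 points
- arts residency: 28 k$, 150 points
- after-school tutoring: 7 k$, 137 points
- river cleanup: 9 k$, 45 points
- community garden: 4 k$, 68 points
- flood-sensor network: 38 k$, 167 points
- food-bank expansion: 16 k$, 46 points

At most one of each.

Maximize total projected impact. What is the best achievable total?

Ranking by ratio (projected impact/k$): after-school tutoring 19.57, community garden 17.00, arts residency 5.36, river cleanup 5.00.
Greedy by ratio would take vaccination drive + arts residency + after-school tutoring + river cleanup + community garden + food-bank expansion: 78 k$ used, total 507.
Dropping vaccination drive and river cleanup and food-bank expansion frees 39 k$; slotting in flood-sensor network (38 k$) lifts the total to 522 at 77 k$.
Every other selection either busts 81 k$ or fails to beat 522.

522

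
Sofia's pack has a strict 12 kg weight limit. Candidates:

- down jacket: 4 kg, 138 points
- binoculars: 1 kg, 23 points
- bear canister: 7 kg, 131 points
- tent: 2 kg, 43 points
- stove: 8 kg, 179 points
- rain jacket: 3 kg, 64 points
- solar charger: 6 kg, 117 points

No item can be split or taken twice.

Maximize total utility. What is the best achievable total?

Ranking by ratio (utility/kg): down jacket 34.50, binoculars 23.00, stove 22.38.
Greedy by ratio would take down jacket + binoculars + tent + rain jacket: 10 kg used, total 268.
Dropping binoculars and tent and rain jacket frees 6 kg; slotting in stove (8 kg) lifts the total to 317 at 12 kg.
The closest alternative, down jacket + tent + solar charger, reaches only 298.

317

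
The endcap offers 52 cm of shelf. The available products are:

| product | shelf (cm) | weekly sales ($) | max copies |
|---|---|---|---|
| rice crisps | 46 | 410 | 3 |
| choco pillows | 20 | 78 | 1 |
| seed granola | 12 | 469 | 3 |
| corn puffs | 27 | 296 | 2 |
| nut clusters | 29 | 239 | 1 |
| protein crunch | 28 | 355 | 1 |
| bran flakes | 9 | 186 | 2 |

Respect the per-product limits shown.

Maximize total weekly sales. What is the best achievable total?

1593

The ratio ordering already packs tightly: 3×seed granola + bran flakes, 45 cm, 1593.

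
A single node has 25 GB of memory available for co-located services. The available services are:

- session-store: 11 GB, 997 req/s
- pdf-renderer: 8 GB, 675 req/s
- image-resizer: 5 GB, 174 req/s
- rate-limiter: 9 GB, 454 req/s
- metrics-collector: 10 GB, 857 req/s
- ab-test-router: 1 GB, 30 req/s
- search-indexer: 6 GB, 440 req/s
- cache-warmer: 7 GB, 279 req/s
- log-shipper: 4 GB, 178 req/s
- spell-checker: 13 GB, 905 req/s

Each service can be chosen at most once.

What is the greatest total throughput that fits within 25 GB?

Ranking by ratio (throughput/GB): session-store 90.64, metrics-collector 85.70, pdf-renderer 84.38, search-indexer 73.33.
Greedy by ratio would take session-store + metrics-collector + log-shipper: 25 GB used, total 2032.
Dropping metrics-collector and log-shipper frees 14 GB; slotting in pdf-renderer + search-indexer (14 GB) lifts the total to 2112 at 25 GB.

2112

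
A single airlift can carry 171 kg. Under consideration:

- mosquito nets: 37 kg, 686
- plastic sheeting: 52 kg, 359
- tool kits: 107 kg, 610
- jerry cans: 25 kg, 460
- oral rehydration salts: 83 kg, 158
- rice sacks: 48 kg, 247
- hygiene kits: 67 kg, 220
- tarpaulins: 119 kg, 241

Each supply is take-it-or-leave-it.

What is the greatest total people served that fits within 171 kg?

1756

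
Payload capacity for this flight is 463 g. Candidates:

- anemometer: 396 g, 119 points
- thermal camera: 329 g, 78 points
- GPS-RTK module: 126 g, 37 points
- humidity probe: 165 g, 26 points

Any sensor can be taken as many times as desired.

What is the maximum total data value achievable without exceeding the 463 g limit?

Density check — anemometer 0.30, GPS-RTK module 0.29, thermal camera 0.24 are the best per g.
Taking anemometer: 396 g used, 119 in data value.
Every other selection either busts 463 g or fails to beat 119.

119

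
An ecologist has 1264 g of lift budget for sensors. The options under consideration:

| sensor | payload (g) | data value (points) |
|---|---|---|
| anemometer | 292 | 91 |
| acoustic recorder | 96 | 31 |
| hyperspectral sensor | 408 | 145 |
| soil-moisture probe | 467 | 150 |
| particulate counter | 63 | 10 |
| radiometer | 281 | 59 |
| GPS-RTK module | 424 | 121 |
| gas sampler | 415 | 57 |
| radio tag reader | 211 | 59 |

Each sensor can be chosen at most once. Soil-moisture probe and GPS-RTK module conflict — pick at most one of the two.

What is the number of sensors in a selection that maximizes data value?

4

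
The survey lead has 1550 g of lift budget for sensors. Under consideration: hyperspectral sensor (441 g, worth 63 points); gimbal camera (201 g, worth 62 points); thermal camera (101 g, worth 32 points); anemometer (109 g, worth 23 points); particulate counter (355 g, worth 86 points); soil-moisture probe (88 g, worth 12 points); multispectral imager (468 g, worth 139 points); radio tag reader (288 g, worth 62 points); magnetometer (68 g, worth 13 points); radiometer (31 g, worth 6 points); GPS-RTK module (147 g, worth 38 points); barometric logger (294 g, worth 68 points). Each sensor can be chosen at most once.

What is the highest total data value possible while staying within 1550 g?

410

The ratio heuristic lands on gimbal camera + thermal camera + anemometer + particulate counter + multispectral imager + magnetometer + radiometer + GPS-RTK module (399) but leaves 70 g idle.
The 246 g tied up in magnetometer and radiometer and GPS-RTK module is better spent on barometric logger — total rises to 410 (1528 g).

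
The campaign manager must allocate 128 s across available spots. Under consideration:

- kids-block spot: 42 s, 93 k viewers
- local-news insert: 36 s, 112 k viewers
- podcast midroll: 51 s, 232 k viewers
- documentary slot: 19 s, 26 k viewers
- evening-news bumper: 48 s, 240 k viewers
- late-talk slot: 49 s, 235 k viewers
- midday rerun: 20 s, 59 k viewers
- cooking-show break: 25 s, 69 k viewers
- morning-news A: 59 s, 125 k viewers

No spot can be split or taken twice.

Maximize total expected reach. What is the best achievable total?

Density check — evening-news bumper 5.00, late-talk slot 4.80, podcast midroll 4.55 are the best per s.
A density-first pass picks evening-news bumper + late-talk slot + midday rerun — 534 at 117 s.
Dropping midday rerun frees 20 s; slotting in cooking-show break (25 s) lifts the total to 544 at 122 s.
Runner-up podcast midroll + evening-news bumper + cooking-show break tops out at 541.

544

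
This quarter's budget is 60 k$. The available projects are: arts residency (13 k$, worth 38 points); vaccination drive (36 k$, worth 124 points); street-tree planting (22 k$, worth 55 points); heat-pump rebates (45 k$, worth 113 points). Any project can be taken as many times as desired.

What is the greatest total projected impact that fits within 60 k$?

179

By projected impact per k$: vaccination drive 3.44, arts residency 2.92, heat-pump rebates 2.51 lead.
Filling by ratio: arts residency + vaccination drive for 162, with 11 k$ left unused.
The 13 k$ tied up in arts residency is better spent on street-tree planting — total rises to 179 (58 k$).
The spare 2 k$ is too small for any remaining project, and no exchange beats 179.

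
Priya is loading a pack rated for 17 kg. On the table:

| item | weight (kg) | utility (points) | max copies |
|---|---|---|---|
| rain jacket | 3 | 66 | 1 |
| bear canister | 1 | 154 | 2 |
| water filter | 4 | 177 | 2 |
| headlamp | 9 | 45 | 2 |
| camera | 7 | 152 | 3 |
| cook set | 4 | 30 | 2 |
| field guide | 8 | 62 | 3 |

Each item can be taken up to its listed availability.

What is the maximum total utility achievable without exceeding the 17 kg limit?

814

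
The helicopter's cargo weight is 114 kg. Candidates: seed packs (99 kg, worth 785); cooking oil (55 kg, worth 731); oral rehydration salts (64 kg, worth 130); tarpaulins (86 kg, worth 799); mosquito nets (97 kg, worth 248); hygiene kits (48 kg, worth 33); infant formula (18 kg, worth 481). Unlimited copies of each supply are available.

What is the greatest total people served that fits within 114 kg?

By people served per kg: infant formula 26.72, cooking oil 13.29, tarpaulins 9.29, seed packs 7.93 lead.
The ratio ordering already packs tightly: 6×infant formula, 108 kg, 2886.
Nothing else within 114 kg beats 2886.

2886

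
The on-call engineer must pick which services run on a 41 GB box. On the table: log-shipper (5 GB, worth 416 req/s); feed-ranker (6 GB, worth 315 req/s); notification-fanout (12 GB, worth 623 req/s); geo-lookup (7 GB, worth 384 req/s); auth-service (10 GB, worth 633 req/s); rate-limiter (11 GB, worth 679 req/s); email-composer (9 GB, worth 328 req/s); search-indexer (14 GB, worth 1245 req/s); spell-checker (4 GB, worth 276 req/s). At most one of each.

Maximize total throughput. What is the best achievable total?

3000

Ranking by ratio (throughput/GB): search-indexer 88.93, log-shipper 83.20, spell-checker 69.00, auth-service 63.30.
A density-first pass picks log-shipper + geo-lookup + auth-service + search-indexer + spell-checker — 2954 at 40 GB.
Dropping auth-service frees 10 GB; slotting in rate-limiter (11 GB) lifts the total to 3000 at 41 GB.
The closest alternative, log-shipper + auth-service + rate-limiter + search-indexer, reaches only 2973.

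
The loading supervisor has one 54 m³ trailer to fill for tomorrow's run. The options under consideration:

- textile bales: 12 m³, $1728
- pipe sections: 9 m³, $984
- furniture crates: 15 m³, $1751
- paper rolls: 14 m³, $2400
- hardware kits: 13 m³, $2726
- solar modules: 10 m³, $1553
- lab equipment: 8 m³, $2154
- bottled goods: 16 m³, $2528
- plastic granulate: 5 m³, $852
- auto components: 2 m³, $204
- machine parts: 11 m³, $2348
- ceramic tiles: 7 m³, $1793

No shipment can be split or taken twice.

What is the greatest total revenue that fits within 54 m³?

11426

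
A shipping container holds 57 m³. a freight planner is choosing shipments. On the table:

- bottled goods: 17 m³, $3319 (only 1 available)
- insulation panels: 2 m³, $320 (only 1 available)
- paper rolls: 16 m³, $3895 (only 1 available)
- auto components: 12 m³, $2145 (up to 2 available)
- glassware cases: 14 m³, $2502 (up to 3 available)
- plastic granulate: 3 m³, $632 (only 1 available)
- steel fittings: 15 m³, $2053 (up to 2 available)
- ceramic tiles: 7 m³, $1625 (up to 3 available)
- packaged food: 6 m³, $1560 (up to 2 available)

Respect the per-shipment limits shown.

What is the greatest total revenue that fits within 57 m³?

13042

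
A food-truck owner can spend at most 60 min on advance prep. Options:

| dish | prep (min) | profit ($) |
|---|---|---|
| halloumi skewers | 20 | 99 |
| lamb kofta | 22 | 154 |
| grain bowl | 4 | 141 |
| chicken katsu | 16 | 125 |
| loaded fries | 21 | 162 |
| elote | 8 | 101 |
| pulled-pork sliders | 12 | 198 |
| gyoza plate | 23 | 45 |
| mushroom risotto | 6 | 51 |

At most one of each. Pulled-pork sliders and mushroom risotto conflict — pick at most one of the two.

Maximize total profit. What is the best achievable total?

Density check — grain bowl 35.25, pulled-pork sliders 16.50, elote 12.62, mushroom risotto 8.50 are the best per min.
Halloumi skewers + grain bowl + chicken katsu + elote + pulled-pork sliders uses 60 of the 60 min and totals 664.
The closest alternative, lamb kofta + grain bowl + loaded fries + pulled-pork sliders, reaches only 655.

664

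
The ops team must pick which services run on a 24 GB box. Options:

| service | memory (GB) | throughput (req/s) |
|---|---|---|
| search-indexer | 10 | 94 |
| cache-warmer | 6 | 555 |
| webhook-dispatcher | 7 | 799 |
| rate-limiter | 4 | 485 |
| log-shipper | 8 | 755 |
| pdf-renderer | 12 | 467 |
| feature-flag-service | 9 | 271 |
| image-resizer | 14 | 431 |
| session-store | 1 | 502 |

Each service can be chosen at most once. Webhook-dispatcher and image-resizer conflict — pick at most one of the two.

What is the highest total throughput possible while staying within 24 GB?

2611

Taking the top-ratio services first gives webhook-dispatcher + rate-limiter + log-shipper + session-store for 2541 (20 GB).
Replace rate-limiter with cache-warmer: the trade gains 70 net, giving 2611 at 22 GB.
The closest alternative, webhook-dispatcher + rate-limiter + log-shipper + session-store, reaches only 2541.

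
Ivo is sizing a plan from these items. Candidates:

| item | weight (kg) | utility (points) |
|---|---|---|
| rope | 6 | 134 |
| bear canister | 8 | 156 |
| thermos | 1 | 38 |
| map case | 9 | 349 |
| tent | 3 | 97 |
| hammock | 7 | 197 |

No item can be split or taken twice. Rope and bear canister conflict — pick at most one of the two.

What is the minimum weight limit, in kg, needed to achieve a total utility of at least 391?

12

Look for the lowest-weight combination reaching 391.
map case + tent: 446 utility at 12 kg.
No combination under 12 kg hits 391.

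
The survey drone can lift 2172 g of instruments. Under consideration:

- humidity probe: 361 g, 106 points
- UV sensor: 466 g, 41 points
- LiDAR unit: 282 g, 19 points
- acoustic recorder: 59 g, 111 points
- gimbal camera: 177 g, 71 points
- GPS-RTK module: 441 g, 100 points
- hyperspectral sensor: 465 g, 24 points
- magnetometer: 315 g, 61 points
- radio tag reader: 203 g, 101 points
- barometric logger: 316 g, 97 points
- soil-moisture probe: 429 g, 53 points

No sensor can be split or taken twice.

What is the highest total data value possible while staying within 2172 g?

Humidity probe + LiDAR unit + acoustic recorder + gimbal camera + GPS-RTK module + magnetometer + radio tag reader + barometric logger uses 2154 of the 2172 g and totals 666.
Runner-up humidity probe + acoustic recorder + gimbal camera + GPS-RTK module + magnetometer + radio tag reader + barometric logger tops out at 647.

666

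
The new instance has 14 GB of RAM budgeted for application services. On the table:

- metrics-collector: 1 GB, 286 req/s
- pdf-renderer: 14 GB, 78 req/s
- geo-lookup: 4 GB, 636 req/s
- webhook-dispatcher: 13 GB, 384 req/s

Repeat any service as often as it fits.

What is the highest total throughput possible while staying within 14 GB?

14×metrics-collector uses 14 of the 14 GB and totals 4004.
That's the maximum — no swap from here does better than 4004.

4004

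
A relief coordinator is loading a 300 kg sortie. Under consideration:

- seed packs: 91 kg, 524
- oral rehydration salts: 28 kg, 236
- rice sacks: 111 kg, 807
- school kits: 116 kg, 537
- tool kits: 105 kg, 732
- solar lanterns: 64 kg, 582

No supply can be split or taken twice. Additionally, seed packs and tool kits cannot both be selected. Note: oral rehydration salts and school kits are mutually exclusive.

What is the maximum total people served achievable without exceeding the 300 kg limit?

Density check — solar lanterns 9.09, oral rehydration salts 8.43, rice sacks 7.27, tool kits 6.97 are the best per kg.
Best packing: seed packs + oral rehydration salts + rice sacks + solar lanterns — 294 kg, 2149 total.

2149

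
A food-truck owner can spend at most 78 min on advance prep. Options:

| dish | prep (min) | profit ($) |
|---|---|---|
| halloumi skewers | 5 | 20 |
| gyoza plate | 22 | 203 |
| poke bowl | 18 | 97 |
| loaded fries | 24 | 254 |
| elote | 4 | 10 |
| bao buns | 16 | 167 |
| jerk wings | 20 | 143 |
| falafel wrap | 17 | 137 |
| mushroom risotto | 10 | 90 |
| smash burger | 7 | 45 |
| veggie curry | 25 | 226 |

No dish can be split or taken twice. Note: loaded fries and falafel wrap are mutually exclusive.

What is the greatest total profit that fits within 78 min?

A density-first pass picks halloumi skewers + gyoza plate + loaded fries + bao buns + mushroom risotto — 734 at 77 min.
Dropping halloumi skewers and gyoza plate frees 27 min; slotting in veggie curry (25 min) lifts the total to 737 at 75 min.
The closest alternative, halloumi skewers + gyoza plate + loaded fries + bao buns + mushroom risotto, reaches only 734.

737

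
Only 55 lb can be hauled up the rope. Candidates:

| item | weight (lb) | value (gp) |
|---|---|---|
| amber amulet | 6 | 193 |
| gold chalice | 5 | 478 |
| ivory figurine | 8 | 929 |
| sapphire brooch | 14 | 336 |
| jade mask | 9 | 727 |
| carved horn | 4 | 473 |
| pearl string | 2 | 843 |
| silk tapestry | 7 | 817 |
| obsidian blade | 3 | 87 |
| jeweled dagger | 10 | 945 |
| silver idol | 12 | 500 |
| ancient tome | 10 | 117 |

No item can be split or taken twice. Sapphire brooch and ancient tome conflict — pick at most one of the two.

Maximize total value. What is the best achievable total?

The ratio ordering already packs tightly: amber amulet + gold chalice + ivory figurine + jade mask + carved horn + pearl string + silk tapestry + obsidian blade + jeweled dagger, 54 lb, 5492.
No other feasible combination exceeds 5492.

5492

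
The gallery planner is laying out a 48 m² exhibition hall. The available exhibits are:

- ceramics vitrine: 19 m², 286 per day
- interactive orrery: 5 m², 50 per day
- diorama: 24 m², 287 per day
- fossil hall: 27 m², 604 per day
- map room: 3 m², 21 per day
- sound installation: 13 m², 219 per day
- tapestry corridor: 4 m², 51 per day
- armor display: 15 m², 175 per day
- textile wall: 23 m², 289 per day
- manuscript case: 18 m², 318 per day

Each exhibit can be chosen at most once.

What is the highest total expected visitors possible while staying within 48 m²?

Ranking by ratio (expected visitors/m²): fossil hall 22.37, manuscript case 17.67, sound installation 16.85.
Best packing: fossil hall + map room + manuscript case — 48 m², 943 total.

943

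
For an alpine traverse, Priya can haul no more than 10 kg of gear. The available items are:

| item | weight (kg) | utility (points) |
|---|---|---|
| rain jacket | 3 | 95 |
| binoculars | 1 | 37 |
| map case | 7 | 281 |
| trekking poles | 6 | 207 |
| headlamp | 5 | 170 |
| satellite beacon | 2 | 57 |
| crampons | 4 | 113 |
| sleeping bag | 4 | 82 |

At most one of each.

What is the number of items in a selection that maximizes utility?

Optimal total is 376.
One optimal bundle: rain jacket + map case (10 kg).
Any selection reaching 376 contains exactly 2 items.

2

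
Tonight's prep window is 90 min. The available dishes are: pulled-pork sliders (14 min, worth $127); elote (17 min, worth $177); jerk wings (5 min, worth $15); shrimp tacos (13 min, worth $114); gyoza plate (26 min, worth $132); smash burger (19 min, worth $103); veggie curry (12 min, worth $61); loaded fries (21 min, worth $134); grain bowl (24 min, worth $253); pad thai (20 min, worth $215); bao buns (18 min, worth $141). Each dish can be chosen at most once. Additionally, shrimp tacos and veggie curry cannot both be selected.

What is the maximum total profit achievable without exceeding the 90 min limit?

886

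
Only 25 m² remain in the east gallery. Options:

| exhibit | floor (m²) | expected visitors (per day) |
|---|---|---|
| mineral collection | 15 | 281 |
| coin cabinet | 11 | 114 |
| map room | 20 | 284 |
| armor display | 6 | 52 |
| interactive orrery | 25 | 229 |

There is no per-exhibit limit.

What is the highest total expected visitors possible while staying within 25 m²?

Best packing: mineral collection + armor display — 21 m², 333 total.
Nothing else within 25 m² beats 333.

333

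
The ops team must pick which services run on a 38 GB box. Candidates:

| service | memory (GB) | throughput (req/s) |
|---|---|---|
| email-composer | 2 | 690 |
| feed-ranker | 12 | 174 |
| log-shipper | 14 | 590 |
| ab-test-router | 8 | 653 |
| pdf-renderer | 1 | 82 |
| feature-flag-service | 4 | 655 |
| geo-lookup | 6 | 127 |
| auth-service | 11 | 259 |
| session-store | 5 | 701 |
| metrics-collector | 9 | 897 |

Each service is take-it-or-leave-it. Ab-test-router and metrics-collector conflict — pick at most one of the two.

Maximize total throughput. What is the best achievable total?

Density check — email-composer 345.00, feature-flag-service 163.75, session-store 140.20, metrics-collector 99.67 are the best per GB.
Taking email-composer + log-shipper + pdf-renderer + feature-flag-service + session-store + metrics-collector: 35 GB used, 3615 in throughput.
The spare 3 GB is too small for any remaining service, and no feasible exchange beats 3615.

3615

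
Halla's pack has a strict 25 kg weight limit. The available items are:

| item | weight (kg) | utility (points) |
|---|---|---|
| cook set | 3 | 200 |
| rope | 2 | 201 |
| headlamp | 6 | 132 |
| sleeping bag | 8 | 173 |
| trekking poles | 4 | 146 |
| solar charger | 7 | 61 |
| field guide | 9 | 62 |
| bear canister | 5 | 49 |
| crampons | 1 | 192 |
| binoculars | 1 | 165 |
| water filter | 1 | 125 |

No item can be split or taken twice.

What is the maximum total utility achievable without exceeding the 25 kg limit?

Taking the top-ratio items first gives cook set + rope + headlamp + trekking poles + bear canister + crampons + binoculars + water filter for 1210 (23 kg).
Dropping headlamp frees 6 kg; slotting in sleeping bag (8 kg) lifts the total to 1251 at 25 kg.
The closest alternative, cook set + rope + headlamp + trekking poles + solar charger + crampons + binoculars + water filter, reaches only 1222.

1251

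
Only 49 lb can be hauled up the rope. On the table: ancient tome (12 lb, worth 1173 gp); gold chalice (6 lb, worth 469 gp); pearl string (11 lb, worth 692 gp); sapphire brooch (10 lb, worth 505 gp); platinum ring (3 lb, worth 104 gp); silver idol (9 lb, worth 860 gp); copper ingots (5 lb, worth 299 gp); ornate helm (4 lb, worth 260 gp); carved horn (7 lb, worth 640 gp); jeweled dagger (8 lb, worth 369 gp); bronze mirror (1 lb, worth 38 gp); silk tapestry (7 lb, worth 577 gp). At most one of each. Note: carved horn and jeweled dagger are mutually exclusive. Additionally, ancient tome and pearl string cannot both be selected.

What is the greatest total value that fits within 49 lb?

4122

A density-first pass picks ancient tome + gold chalice + platinum ring + silver idol + ornate helm + carved horn + bronze mirror + silk tapestry — 4121 at 49 lb.
Dropping ornate helm and bronze mirror frees 5 lb; slotting in copper ingots (5 lb) lifts the total to 4122 at 49 lb.
Runner-up ancient tome + gold chalice + platinum ring + silver idol + ornate helm + carved horn + bronze mirror + silk tapestry tops out at 4121.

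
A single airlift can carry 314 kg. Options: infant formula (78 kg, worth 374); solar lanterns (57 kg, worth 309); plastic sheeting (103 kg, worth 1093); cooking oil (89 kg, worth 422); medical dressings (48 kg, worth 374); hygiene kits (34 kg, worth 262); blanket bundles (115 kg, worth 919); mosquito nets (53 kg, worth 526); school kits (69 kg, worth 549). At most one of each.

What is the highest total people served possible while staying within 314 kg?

2804

Ranking by ratio (people served/kg): plastic sheeting 10.61, mosquito nets 9.92, blanket bundles 7.99, school kits 7.96.
The ratio heuristic lands on plastic sheeting + hygiene kits + blanket bundles + mosquito nets (2800) but leaves 9 kg idle.
Dropping blanket bundles frees 115 kg; slotting in medical dressings + school kits (117 kg) lifts the total to 2804 at 307 kg.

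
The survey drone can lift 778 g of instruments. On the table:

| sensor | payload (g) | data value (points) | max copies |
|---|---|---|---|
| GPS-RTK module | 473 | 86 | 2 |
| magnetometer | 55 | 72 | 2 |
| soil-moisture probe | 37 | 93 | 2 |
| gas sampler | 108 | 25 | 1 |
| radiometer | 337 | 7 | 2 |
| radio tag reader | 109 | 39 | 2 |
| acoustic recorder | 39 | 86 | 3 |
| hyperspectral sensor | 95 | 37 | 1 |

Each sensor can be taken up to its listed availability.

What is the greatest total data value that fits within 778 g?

728

Density check — soil-moisture probe 2.51, acoustic recorder 2.21, magnetometer 1.31 are the best per g.
Best packing: 2×magnetometer + 2×soil-moisture probe + gas sampler + 2×radio tag reader + 3×acoustic recorder + hyperspectral sensor — 722 g, 728 total.
The spare 56 g is too small for any remaining sensor, and no exchange beats 728.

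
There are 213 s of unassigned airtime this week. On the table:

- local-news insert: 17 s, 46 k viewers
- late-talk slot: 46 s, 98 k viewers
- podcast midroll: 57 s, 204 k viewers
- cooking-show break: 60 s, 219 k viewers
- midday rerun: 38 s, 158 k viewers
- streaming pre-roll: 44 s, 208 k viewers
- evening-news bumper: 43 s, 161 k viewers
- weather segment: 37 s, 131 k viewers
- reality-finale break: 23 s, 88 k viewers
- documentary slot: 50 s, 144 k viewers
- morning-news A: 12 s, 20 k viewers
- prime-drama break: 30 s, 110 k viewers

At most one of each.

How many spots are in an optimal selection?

Optimal total is 841.
One optimal bundle: podcast midroll + midday rerun + streaming pre-roll + evening-news bumper + prime-drama break (212 s).
All optima have 5 spots.

5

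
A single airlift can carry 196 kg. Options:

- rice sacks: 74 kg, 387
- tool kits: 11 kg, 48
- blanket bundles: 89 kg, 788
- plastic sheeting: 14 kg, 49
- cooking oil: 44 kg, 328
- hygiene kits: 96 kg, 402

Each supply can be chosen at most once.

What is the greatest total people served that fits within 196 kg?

The ratio heuristic lands on tool kits + blanket bundles + plastic sheeting + cooking oil (1213) but leaves 38 kg idle.
The 44 kg tied up in cooking oil is better spent on rice sacks — total rises to 1272 (188 kg).

1272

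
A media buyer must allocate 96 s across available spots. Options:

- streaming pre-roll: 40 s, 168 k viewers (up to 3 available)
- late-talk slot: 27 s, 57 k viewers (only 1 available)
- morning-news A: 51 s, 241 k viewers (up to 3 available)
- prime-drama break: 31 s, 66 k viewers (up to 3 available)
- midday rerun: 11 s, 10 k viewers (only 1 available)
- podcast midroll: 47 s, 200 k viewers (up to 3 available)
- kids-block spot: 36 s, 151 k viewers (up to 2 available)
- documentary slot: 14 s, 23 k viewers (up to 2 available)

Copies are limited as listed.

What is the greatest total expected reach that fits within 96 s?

409

Streaming pre-roll + morning-news A uses 91 of the 96 s and totals 409.
Every other selection either busts 96 s or exceeds an availability limit or fails to beat 409.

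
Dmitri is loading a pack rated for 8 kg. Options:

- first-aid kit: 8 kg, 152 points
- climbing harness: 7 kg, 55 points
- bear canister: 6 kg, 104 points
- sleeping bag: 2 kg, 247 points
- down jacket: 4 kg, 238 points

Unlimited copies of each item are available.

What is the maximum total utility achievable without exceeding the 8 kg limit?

By utility per kg: sleeping bag 123.50, down jacket 59.50, first-aid kit 19.00, bear canister 17.33 lead.
Best packing: 4×sleeping bag — 8 kg, 988 total.
No other feasible combination exceeds 988.

988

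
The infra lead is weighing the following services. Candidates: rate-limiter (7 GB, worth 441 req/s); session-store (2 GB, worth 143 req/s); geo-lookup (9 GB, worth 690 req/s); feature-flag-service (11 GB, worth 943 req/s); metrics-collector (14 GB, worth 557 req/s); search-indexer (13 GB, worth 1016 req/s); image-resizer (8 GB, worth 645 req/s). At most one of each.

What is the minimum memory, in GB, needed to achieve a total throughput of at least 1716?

Minimise GB subject to total throughput ≥ 1716.
session-store + feature-flag-service + image-resizer: 1731 throughput at 21 GB.
Below 21 GB the best achievable stays under 1716.

21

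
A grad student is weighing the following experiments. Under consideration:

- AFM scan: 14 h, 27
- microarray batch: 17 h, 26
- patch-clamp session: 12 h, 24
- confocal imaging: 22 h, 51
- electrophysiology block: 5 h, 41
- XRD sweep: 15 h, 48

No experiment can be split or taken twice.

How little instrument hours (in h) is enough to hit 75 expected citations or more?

Look for the lowest-instrument combination reaching 75.
electrophysiology block + XRD sweep: 89 expected citations at 20 h.
No combination under 20 h hits 75.

20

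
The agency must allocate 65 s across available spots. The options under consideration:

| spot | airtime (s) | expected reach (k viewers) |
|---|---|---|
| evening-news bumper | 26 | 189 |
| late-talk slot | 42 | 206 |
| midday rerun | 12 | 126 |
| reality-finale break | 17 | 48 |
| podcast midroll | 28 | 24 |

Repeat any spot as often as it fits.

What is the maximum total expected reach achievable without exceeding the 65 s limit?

The ratio ordering already packs tightly: 5×midday rerun, 60 s, 630.

630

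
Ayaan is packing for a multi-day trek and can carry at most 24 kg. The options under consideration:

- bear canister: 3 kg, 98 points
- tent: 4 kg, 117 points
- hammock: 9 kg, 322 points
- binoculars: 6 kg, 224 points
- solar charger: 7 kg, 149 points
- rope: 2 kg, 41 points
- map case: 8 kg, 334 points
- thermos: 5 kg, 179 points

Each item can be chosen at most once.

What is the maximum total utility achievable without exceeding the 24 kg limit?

Ranking by ratio (utility/kg): map case 41.75, binoculars 37.33, thermos 35.80, hammock 35.78.
Taking the top-ratio items first gives bear canister + binoculars + rope + map case + thermos for 876 (24 kg).
The 10 kg tied up in bear canister and rope and thermos is better spent on hammock — total rises to 880 (23 kg).
An exhaustive check of the 256 subsets confirms 880.

880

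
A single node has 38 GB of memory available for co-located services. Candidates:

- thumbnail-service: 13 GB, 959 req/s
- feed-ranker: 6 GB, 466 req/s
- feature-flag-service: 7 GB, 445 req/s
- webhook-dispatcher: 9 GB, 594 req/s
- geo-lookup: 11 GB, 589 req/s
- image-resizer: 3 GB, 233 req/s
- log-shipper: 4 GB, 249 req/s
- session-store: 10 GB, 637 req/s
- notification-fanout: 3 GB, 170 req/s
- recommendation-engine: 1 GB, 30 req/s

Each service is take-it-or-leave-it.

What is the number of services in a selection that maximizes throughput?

Optimal total is 2697.
For example thumbnail-service + feed-ranker + feature-flag-service + webhook-dispatcher + image-resizer achieves it, using 38 GB.
Any selection reaching 2697 contains exactly 5 services.

5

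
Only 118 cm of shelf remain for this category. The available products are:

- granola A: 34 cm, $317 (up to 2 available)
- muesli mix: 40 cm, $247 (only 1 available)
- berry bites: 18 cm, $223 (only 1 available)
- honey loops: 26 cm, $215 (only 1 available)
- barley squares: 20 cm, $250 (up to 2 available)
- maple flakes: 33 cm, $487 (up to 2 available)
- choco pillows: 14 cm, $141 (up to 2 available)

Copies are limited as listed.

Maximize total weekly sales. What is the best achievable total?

1588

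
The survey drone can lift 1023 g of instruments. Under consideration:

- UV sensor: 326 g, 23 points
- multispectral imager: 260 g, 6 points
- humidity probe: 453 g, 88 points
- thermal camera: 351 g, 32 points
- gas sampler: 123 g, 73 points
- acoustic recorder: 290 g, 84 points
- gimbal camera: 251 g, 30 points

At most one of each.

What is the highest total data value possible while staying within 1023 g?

245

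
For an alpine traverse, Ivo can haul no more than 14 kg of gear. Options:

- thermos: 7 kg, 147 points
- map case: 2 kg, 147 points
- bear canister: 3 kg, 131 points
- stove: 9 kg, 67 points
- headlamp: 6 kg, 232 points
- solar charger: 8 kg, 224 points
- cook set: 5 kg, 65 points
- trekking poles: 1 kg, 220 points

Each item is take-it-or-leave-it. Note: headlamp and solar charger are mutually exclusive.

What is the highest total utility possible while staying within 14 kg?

730

Ranking by ratio (utility/kg): trekking poles 220.00, map case 73.50, bear canister 43.67, headlamp 38.67.
Taking map case + bear canister + headlamp + trekking poles: 12 kg used, 730 in utility.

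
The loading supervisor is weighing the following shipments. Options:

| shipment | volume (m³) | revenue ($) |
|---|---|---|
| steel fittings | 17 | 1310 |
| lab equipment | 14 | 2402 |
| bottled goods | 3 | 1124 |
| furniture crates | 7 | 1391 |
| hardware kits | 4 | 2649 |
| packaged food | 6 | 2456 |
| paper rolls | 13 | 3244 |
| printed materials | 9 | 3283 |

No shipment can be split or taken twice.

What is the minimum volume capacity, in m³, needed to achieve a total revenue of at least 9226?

22

Need the lightest bundle worth ≥ 9226.
bottled goods + hardware kits + packaged food + printed materials: 9512 revenue at 22 m³.
Any bundle with less than 22 m³ falls short of 9226.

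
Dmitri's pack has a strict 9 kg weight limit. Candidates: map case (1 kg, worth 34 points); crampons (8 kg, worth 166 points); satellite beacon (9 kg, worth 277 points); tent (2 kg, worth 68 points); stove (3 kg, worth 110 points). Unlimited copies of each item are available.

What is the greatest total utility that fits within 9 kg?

Best packing: 3×stove — 9 kg, 330 total.
No other feasible combination exceeds 330.

330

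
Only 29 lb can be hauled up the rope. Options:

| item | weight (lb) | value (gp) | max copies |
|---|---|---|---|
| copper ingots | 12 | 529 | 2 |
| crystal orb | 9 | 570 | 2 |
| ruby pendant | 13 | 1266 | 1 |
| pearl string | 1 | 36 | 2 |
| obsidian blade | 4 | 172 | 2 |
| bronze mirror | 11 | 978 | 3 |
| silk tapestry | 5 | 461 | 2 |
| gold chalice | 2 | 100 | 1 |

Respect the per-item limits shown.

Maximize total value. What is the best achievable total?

Greedy by ratio would take ruby pendant + obsidian blade + 2×silk tapestry + gold chalice: 29 lb used, total 2460.
The 11 lb tied up in obsidian blade and silk tapestry and gold chalice is better spent on bronze mirror — total rises to 2705 (29 lb).
Every other selection either busts 29 lb or exceeds an availability limit or fails to beat 2705.

2705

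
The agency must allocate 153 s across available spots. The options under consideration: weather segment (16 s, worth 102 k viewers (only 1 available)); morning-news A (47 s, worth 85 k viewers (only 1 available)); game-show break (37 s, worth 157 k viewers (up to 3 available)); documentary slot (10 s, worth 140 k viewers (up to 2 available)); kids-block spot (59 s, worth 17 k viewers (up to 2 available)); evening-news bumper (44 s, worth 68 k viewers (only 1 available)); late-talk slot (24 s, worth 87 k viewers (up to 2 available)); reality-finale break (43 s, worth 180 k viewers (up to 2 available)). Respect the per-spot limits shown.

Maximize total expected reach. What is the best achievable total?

The ratio heuristic lands on weather segment + 3×game-show break + 2×documentary slot (853) but leaves 6 s idle.
Replace game-show break with reality-finale break: the trade gains 23 net, giving 876 at 153 s.
That's the maximum — no swap from here does better than 876.

876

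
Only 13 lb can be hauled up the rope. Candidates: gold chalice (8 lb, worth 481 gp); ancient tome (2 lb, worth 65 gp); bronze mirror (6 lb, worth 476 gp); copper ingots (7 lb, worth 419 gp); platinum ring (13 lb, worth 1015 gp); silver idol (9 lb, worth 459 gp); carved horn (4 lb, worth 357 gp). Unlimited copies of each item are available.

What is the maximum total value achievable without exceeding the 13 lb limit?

1071

The ratio ordering already packs tightly: 3×carved horn, 12 lb, 1071.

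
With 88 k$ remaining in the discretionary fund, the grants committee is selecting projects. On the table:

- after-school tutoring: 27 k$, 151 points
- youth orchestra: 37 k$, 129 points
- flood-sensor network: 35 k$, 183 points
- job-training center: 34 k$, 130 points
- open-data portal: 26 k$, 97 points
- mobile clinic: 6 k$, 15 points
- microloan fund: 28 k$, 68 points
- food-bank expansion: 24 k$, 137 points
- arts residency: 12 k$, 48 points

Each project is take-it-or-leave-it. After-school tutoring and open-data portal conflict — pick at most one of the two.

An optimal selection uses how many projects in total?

3

Best achievable projected impact is 471.
after-school tutoring + flood-sensor network + food-bank expansion hits 471 at 86 k$.
Every optimal selection uses 3 projects.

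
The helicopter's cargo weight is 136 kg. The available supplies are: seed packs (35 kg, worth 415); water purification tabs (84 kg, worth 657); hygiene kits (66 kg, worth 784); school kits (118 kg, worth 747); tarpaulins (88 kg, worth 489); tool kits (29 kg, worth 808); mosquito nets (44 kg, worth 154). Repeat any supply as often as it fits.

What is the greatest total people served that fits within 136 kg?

4×tool kits uses 116 of the 136 kg and totals 3232.
The spare 20 kg is too small for any remaining supply, and no exchange beats 3232.

3232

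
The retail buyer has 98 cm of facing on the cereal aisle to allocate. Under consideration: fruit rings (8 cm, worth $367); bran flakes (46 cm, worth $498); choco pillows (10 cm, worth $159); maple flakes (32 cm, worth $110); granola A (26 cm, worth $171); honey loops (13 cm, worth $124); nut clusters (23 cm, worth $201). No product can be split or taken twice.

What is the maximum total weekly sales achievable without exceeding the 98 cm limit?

Ranking by ratio (weekly sales/cm): fruit rings 45.88, choco pillows 15.90, bran flakes 10.83, honey loops 9.54.
Filling by ratio: fruit rings + bran flakes + choco pillows + honey loops for 1148, with 21 cm left unused.
Replace honey loops with nut clusters: the trade gains 77 net, giving 1225 at 87 cm.
Runner-up fruit rings + bran flakes + choco pillows + granola A tops out at 1195.

1225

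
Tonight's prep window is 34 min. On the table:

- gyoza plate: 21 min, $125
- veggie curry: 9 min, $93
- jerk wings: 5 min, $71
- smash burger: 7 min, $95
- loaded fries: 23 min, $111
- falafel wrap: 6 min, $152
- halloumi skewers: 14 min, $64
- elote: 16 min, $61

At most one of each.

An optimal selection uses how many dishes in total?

4

The maximum profit within 34 min is 411.
For example veggie curry + jerk wings + smash burger + falafel wrap achieves it, using 27 min.
Every optimal selection uses 4 dishes.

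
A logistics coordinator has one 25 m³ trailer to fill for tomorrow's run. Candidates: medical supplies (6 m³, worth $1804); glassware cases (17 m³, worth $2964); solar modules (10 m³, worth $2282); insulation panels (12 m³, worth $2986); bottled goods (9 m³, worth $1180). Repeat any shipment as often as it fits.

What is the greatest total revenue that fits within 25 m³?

The ratio ordering already packs tightly: 4×medical supplies, 24 m³, 7216.

7216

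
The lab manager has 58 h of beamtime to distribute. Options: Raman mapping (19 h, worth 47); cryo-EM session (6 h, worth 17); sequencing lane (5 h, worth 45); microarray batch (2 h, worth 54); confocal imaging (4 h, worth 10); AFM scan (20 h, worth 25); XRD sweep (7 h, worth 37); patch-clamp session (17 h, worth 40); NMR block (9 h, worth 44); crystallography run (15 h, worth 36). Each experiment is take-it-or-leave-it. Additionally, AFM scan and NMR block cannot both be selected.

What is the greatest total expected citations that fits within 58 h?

Ranking by ratio (expected citations/h): microarray batch 27.00, sequencing lane 9.00, XRD sweep 5.29, NMR block 4.89.
Taking the top-ratio experiments first gives Raman mapping + cryo-EM session + sequencing lane + microarray batch + confocal imaging + XRD sweep + NMR block for 254 (52 h).
Dropping cryo-EM session and confocal imaging frees 10 h; slotting in crystallography run (15 h) lifts the total to 263 at 57 h.
The closest alternative, sequencing lane + microarray batch + XRD sweep + patch-clamp session + NMR block + crystallography run, reaches only 256.

263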